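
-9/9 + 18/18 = 0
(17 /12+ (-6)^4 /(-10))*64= -123056 /15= -8203.73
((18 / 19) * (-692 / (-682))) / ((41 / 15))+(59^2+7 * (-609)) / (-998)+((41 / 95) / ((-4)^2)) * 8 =1790851569 / 1325538610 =1.35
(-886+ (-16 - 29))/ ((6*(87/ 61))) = -56791/ 522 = -108.80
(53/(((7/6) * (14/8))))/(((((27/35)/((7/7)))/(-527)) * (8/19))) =-2653445/63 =-42118.17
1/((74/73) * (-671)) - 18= -18.00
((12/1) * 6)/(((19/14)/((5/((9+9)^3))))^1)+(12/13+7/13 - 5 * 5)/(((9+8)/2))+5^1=45541/20007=2.28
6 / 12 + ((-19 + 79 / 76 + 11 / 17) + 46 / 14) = -13.53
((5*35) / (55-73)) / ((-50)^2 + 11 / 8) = -700 / 180099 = -0.00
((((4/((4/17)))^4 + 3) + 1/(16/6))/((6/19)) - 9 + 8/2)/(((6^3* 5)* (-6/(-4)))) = 2539093/15552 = 163.26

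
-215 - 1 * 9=-224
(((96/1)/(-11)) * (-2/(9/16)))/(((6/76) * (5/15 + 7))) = 19456/363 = 53.60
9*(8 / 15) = 24 / 5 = 4.80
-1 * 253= -253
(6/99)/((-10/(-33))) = 1/5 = 0.20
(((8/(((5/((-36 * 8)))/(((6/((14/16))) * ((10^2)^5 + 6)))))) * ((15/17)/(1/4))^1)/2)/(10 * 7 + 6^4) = -3317760001990656/81277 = -40820404320.91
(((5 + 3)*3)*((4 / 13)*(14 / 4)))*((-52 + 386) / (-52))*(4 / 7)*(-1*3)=48096 / 169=284.59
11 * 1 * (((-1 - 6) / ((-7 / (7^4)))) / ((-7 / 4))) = -15092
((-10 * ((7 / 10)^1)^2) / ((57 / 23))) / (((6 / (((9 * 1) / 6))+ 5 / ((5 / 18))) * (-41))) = 1127 / 514140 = 0.00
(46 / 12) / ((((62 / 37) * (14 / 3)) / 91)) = 11063 / 248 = 44.61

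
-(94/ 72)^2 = -2209/ 1296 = -1.70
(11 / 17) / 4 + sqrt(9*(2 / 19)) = 11 / 68 + 3*sqrt(38) / 19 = 1.14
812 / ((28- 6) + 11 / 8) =6496 / 187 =34.74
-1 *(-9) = 9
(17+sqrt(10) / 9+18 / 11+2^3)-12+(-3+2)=sqrt(10) / 9+150 / 11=13.99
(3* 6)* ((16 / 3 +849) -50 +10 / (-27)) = 43414 / 3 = 14471.33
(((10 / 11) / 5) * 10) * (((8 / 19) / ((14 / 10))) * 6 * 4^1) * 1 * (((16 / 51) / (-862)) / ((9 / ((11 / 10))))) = -0.00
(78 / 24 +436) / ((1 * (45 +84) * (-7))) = -251 / 516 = -0.49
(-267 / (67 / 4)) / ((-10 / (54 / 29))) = 2.97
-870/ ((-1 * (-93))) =-290/ 31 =-9.35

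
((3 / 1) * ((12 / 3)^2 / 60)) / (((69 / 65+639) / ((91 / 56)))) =169 / 83208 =0.00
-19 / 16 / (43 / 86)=-19 / 8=-2.38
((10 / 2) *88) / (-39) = -440 / 39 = -11.28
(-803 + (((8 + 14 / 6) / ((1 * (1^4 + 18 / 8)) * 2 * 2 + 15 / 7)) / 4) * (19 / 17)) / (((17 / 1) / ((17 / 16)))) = -17359949 / 345984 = -50.18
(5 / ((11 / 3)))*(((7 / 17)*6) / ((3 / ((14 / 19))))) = 2940 / 3553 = 0.83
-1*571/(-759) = 571/759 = 0.75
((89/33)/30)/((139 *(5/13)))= 0.00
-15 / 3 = -5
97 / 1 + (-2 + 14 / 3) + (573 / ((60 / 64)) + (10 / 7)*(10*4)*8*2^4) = 8025.15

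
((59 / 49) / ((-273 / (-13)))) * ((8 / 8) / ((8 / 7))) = 59 / 1176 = 0.05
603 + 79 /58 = 35053 /58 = 604.36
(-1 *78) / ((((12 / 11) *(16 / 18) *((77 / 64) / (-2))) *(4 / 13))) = 3042 / 7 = 434.57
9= 9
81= 81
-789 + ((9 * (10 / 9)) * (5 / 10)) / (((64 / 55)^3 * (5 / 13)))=-204668741 / 262144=-780.75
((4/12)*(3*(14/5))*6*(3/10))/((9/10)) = 28/5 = 5.60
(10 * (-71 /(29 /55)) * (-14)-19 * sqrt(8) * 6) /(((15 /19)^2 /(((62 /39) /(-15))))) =-489449576 /152685 + 1701032 * sqrt(2) /43875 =-3150.79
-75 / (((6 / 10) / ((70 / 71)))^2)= -3062500 / 15123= -202.51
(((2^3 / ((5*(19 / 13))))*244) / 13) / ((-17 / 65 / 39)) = -989664 / 323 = -3063.98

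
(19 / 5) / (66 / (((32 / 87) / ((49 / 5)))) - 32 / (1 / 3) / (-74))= 11248 / 5208963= 0.00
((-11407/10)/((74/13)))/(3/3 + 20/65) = -113399/740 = -153.24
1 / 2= 0.50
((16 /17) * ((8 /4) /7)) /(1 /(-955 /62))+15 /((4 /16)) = 206060 /3689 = 55.86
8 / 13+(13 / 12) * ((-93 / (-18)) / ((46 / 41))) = 241295 / 43056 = 5.60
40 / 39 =1.03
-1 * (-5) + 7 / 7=6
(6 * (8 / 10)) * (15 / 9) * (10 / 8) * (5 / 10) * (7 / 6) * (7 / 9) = 245 / 54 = 4.54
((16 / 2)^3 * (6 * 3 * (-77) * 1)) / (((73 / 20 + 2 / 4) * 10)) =-1419264 / 83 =-17099.57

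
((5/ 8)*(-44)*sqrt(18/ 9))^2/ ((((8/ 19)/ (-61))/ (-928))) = 203346550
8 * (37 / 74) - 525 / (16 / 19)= -9911 / 16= -619.44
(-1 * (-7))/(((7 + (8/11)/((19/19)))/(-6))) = -462/85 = -5.44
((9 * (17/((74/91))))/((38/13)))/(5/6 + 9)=6.55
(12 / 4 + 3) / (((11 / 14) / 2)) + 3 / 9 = 515 / 33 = 15.61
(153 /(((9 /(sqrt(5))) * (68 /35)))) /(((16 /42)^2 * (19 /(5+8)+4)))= 200655 * sqrt(5) /18176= 24.69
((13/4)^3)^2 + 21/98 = 33793807/28672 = 1178.63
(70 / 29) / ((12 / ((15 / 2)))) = 175 / 116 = 1.51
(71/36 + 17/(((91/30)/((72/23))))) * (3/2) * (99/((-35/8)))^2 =38433589128/2563925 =14990.14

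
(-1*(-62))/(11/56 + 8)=7.56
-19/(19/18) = -18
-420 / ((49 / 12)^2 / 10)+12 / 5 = -427884 / 1715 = -249.50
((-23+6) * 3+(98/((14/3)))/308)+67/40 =-49.26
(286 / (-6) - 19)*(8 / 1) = -1600 / 3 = -533.33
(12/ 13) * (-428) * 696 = -3574656/ 13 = -274973.54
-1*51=-51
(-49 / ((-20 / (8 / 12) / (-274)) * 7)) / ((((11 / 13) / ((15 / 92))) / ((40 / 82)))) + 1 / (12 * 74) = -55343107 / 9211224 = -6.01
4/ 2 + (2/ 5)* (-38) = -13.20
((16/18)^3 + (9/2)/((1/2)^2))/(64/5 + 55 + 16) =68170/305451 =0.22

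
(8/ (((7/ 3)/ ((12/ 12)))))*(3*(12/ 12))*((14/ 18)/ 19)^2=56/ 3249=0.02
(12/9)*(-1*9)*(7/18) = -4.67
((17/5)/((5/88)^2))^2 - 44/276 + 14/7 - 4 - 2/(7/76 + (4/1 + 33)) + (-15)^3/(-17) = 57318983249616298/51666984375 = 1109392.85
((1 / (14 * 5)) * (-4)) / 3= -2 / 105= -0.02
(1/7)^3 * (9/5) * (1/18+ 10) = 0.05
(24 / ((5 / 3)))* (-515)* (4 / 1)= -29664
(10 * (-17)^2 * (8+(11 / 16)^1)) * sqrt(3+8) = 200855 * sqrt(11) / 8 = 83270.08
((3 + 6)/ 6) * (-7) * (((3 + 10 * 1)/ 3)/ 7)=-13/ 2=-6.50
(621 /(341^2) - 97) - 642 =-85931038 /116281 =-738.99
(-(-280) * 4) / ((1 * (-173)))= -6.47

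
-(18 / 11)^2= -324 / 121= -2.68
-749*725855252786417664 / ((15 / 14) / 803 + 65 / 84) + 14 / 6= -110013992984103401279105621 / 156855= -701373835606792268522.56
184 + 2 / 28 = 2577 / 14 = 184.07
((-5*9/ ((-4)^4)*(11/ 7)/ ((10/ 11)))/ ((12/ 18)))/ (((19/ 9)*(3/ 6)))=-29403/ 68096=-0.43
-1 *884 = -884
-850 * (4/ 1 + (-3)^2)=-11050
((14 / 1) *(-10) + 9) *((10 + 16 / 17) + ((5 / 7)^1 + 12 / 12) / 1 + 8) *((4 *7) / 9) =-1287992 / 153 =-8418.25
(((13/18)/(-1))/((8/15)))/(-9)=65/432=0.15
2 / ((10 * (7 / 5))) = 1 / 7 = 0.14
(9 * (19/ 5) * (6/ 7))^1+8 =1306/ 35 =37.31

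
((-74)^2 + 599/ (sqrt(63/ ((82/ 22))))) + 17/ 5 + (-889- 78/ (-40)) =599 *sqrt(3157)/ 231 + 91847/ 20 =4738.05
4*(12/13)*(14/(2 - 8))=-112/13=-8.62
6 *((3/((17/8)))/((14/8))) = 576/119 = 4.84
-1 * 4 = -4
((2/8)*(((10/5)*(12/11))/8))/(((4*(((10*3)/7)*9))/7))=49/15840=0.00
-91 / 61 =-1.49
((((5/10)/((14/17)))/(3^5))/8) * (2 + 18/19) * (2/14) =17/129276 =0.00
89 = 89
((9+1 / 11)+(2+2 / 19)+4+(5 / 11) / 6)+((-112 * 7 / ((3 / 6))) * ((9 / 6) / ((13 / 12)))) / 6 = -513623 / 1482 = -346.57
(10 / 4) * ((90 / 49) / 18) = 25 / 98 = 0.26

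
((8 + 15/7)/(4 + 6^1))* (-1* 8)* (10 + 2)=-3408/35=-97.37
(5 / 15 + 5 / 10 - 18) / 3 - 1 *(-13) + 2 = 167 / 18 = 9.28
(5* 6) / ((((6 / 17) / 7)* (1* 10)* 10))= 119 / 20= 5.95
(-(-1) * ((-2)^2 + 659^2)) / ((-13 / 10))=-4342850 / 13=-334065.38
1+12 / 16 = 7 / 4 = 1.75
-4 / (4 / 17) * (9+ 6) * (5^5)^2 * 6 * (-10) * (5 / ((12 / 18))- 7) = 74707031250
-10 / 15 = -2 / 3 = -0.67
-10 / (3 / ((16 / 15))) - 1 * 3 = -59 / 9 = -6.56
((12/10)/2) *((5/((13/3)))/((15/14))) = 42/65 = 0.65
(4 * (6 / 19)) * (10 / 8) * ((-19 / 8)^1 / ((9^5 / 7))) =-0.00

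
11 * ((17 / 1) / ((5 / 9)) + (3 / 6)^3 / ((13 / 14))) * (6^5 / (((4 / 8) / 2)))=683518176 / 65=10515664.25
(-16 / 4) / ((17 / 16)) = -64 / 17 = -3.76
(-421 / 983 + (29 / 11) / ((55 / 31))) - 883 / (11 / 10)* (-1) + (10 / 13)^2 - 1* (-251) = 106072567663 / 100506835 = 1055.38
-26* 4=-104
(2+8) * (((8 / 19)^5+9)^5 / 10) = 59484.41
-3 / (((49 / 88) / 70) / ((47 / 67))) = -124080 / 469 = -264.56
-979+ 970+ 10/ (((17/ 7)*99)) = -15077/ 1683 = -8.96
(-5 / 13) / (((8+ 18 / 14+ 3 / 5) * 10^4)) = -7 / 1799200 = -0.00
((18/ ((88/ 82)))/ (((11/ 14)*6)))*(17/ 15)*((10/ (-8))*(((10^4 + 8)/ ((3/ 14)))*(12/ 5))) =-341803224/ 605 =-564964.01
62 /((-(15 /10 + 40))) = -124 /83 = -1.49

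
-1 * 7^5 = -16807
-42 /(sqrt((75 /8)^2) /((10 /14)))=-16 /5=-3.20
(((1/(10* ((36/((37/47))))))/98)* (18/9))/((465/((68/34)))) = 37/192761100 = 0.00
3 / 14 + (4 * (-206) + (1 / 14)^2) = -161461 / 196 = -823.78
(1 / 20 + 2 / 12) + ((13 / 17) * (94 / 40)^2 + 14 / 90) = 281233 / 61200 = 4.60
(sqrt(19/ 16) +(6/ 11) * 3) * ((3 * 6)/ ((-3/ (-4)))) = 6 * sqrt(19) +432/ 11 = 65.43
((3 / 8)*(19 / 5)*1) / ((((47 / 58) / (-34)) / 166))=-2332383 / 235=-9925.03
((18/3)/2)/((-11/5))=-15/11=-1.36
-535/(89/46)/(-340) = 2461/3026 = 0.81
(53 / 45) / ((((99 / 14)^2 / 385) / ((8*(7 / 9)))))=4072096 / 72171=56.42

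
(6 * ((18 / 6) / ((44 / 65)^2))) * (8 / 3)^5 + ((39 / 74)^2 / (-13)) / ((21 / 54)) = 331675689449 / 62615322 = 5297.04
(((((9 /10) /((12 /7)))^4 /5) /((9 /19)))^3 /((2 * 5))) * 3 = 207628069549798233 /20971520000000000000000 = 0.00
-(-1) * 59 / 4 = 59 / 4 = 14.75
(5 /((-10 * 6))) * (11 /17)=-11 /204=-0.05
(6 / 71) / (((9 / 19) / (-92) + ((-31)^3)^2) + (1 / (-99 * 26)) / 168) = 1133836704 / 11907696939956959145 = 0.00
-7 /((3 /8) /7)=-392 /3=-130.67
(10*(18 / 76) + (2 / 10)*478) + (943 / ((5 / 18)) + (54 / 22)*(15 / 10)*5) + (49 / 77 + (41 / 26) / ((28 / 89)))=2675460729 / 760760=3516.83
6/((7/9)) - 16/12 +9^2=1835/21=87.38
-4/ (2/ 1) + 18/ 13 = -8/ 13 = -0.62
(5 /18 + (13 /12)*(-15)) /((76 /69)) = -14.50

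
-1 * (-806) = 806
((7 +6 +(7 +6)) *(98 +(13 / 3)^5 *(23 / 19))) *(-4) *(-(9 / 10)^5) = 5681275119 / 47500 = 119605.79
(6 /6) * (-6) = -6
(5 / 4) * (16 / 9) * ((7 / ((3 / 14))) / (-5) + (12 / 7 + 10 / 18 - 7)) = -14192 / 567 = -25.03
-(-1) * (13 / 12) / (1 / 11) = 143 / 12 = 11.92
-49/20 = -2.45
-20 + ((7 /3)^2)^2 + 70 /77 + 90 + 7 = 95828 /891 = 107.55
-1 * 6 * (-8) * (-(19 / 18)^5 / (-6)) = 2476099 / 236196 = 10.48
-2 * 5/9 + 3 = 17/9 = 1.89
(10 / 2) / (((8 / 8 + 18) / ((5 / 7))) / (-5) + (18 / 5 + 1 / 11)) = -1375 / 448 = -3.07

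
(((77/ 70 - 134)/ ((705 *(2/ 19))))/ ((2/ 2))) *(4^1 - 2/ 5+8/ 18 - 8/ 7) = -3846569/ 740250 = -5.20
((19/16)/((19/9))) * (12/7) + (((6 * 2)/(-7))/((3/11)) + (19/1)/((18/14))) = 2383/252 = 9.46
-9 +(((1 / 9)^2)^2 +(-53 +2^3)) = -354293 / 6561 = -54.00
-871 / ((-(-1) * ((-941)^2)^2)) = -871 / 784076601361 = -0.00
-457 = -457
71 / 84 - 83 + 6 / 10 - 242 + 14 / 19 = -2576087 / 7980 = -322.82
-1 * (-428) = 428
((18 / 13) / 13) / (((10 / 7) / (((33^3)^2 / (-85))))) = -81362482047 / 71825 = -1132787.78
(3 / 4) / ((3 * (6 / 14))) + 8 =103 / 12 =8.58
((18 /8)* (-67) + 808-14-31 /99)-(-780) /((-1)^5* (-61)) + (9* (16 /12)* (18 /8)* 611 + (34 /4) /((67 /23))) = 17155.64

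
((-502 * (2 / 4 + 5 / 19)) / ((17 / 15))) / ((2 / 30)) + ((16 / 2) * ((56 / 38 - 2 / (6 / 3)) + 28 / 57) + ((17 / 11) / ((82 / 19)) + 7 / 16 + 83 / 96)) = -23592646041 / 4661536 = -5061.13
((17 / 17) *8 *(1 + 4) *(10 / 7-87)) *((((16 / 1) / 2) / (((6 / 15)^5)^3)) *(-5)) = 457000732421875 / 3584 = 127511365073.07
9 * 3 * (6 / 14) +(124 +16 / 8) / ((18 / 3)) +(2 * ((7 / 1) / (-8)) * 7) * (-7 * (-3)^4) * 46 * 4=8946354 / 7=1278050.57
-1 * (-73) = 73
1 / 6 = 0.17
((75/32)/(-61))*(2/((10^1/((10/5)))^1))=-15/976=-0.02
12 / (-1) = -12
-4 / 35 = -0.11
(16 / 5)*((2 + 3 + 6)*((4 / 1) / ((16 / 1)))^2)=11 / 5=2.20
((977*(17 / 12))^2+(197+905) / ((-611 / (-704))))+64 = 168667123619 / 87984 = 1917020.41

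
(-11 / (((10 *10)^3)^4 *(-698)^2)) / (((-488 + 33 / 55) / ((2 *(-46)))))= -253 / 59365807400000000000000000000000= -0.00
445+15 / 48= 7125 / 16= 445.31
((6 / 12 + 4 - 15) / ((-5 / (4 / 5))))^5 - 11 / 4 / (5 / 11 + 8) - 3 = 36537060179 / 3632812500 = 10.06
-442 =-442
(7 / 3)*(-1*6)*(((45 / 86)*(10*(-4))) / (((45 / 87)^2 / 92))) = 4332832 / 43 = 100763.53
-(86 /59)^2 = -7396 /3481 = -2.12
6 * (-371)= -2226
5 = 5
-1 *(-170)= 170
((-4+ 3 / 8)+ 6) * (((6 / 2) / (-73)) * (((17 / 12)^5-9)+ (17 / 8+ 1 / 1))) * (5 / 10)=798589 / 96878592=0.01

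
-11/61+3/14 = 0.03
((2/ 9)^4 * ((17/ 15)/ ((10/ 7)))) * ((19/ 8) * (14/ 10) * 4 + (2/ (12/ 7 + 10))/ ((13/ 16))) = 0.03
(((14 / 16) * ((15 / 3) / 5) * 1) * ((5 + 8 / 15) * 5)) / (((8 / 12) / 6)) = 1743 / 8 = 217.88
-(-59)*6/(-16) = -177/8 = -22.12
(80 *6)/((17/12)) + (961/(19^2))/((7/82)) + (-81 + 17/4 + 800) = 187861003/171836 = 1093.26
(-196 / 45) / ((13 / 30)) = -392 / 39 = -10.05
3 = 3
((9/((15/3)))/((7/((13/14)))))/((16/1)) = 117/7840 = 0.01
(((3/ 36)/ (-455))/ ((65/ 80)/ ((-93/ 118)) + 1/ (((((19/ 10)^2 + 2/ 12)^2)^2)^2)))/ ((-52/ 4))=-168356918620927554961222142/ 12319106591685065096545926128005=-0.00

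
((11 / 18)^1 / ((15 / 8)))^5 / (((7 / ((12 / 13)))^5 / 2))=337748426752 / 1151514816750309375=0.00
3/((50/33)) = 99/50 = 1.98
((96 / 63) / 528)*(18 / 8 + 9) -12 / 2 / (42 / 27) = -589 / 154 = -3.82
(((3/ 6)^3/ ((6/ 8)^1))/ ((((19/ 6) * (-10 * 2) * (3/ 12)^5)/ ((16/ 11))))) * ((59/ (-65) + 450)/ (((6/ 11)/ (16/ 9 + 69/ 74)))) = -567940096/ 64935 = -8746.29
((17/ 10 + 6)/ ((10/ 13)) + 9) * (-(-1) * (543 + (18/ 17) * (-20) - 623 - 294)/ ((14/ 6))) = -19156377/ 5950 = -3219.56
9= 9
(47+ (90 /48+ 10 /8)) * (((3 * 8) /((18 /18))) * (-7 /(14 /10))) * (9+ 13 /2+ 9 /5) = -208119 /2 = -104059.50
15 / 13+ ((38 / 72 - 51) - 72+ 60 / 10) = -53969 / 468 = -115.32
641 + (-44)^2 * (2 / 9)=9641 / 9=1071.22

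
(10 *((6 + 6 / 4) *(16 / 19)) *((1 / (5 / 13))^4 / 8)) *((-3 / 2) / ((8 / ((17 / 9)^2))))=-8254129 / 34200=-241.35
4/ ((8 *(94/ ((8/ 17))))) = 2/ 799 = 0.00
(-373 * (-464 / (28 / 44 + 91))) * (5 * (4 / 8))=594935 / 126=4721.71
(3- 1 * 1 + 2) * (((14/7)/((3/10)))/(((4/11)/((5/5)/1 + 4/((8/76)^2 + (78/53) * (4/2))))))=1829575/10599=172.62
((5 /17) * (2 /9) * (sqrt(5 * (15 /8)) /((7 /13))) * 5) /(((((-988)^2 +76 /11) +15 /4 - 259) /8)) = 286000 * sqrt(6) /45988107039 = 0.00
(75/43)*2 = 150/43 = 3.49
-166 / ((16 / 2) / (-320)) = 6640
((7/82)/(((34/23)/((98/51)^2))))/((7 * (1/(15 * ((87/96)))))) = 8007335/19337568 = 0.41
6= 6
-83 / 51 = -1.63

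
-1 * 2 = -2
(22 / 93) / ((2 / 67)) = 737 / 93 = 7.92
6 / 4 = 3 / 2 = 1.50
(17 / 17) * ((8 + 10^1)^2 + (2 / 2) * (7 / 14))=649 / 2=324.50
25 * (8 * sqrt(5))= 447.21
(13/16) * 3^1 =2.44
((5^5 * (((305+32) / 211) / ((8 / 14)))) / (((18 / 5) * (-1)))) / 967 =-2.51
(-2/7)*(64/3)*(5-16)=1408/21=67.05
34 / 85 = 2 / 5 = 0.40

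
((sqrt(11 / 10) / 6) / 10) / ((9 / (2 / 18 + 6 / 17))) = 71 *sqrt(110) / 826200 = 0.00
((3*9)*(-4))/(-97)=108/97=1.11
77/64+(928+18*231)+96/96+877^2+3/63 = 1040547985/1344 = 774217.25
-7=-7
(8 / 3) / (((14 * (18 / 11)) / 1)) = 22 / 189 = 0.12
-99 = -99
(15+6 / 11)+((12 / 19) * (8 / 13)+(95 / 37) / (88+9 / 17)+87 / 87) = 513290961 / 30259229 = 16.96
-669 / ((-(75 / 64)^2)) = 913408 / 1875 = 487.15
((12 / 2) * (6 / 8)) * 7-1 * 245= -427 / 2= -213.50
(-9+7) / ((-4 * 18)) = 1 / 36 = 0.03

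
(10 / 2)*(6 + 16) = 110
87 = 87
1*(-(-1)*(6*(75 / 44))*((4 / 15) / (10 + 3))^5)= 512 / 13784252625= 0.00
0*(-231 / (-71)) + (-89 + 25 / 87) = -7718 / 87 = -88.71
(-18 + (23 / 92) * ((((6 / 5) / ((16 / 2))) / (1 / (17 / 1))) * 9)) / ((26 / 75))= -35.37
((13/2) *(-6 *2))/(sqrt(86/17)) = -39 *sqrt(1462)/43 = -34.68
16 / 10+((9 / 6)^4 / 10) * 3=499 / 160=3.12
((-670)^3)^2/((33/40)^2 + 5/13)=1881534349115200000000/22157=84918280864521370.22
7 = 7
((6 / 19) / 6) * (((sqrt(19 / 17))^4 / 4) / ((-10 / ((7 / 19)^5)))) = -16807 / 1506510760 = -0.00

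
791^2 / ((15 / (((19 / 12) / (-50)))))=-11887939 / 9000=-1320.88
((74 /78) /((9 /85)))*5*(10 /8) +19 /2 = 91963 /1404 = 65.50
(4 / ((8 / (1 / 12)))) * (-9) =-3 / 8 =-0.38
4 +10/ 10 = 5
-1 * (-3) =3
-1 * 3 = -3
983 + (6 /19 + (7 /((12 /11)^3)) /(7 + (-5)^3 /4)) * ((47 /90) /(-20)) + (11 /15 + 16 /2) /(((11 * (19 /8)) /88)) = 1450909093873 /1433116800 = 1012.42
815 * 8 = 6520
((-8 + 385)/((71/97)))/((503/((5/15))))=36569/107139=0.34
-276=-276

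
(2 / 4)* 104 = 52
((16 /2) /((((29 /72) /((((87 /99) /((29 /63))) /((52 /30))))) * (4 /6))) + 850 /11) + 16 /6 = 1402766 /12441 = 112.75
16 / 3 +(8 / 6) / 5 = 28 / 5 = 5.60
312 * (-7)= -2184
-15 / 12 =-5 / 4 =-1.25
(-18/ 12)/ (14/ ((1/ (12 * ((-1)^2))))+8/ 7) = -21/ 2368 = -0.01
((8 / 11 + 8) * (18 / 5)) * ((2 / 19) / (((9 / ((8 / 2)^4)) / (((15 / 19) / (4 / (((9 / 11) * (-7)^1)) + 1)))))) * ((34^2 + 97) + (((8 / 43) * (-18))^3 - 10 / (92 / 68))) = 41044218315964416 / 137970643789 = 297485.15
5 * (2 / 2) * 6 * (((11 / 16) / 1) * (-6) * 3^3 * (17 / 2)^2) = -3862485 / 16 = -241405.31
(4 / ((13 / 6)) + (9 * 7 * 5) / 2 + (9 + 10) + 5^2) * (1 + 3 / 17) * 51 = 12200.77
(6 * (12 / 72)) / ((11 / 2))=2 / 11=0.18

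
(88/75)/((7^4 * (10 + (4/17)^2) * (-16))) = -3179/1046595900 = -0.00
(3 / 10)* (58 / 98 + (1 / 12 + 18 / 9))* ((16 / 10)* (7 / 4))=1573 / 700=2.25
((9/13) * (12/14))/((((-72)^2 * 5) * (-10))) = -1/436800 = -0.00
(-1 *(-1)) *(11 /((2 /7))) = 77 /2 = 38.50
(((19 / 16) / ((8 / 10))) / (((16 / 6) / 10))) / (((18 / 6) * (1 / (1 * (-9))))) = -4275 / 256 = -16.70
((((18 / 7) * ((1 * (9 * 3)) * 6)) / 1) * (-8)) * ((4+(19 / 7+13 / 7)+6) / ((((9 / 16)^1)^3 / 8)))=-106954752 / 49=-2182750.04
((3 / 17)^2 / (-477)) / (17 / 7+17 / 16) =-112 / 5988947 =-0.00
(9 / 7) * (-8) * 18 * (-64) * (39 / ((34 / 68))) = 6469632 / 7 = 924233.14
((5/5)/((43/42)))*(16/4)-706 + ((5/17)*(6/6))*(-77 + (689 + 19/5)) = -380833/731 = -520.98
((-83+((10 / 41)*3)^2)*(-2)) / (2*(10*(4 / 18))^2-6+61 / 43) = 965647818 / 31002683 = 31.15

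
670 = 670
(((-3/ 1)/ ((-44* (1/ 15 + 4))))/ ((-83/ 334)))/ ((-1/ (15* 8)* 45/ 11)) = 10020/ 5063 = 1.98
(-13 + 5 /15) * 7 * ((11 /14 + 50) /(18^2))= -1501 /108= -13.90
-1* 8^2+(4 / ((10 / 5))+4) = -58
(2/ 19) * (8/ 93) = 16/ 1767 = 0.01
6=6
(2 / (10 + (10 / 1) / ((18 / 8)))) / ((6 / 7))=21 / 130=0.16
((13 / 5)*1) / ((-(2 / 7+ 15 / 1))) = -91 / 535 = -0.17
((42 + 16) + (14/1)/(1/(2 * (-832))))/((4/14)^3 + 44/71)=-31439723/870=-36137.61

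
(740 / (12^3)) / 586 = 185 / 253152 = 0.00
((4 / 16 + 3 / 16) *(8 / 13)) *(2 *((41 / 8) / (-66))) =-287 / 6864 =-0.04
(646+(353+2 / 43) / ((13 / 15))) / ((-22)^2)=2.18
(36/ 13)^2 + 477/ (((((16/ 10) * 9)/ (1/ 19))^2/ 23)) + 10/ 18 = 98052737/ 11713728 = 8.37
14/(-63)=-2/9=-0.22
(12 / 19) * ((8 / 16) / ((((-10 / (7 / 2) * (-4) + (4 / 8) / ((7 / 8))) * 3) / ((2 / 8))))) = 1 / 456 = 0.00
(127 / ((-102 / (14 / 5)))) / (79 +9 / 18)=-0.04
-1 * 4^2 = -16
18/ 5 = 3.60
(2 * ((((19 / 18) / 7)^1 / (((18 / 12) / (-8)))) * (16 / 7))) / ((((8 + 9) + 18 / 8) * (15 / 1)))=-19456 / 1528065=-0.01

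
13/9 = 1.44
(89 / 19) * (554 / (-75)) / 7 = -49306 / 9975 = -4.94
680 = 680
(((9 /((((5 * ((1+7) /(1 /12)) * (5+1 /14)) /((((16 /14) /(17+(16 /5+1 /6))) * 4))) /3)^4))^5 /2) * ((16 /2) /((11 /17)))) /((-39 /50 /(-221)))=4361582100431663133561874022400 /6128918755168710032416790503256488552335334958124357084778125305512982247242327279633511819611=0.00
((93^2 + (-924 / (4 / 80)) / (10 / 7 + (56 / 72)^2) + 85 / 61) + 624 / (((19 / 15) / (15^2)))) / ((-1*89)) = -147536864878 / 118933103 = -1240.50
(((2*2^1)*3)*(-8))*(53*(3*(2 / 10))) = -15264 / 5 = -3052.80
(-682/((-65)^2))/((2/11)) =-3751/4225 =-0.89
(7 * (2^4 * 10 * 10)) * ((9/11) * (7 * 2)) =1411200/11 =128290.91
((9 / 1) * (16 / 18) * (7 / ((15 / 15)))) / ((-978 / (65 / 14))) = -130 / 489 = -0.27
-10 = -10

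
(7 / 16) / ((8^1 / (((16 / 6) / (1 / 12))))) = 7 / 4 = 1.75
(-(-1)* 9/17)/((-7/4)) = -36/119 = -0.30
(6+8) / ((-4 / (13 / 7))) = -13 / 2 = -6.50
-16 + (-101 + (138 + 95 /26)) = 641 /26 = 24.65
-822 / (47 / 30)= -24660 / 47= -524.68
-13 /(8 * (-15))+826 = 99133 /120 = 826.11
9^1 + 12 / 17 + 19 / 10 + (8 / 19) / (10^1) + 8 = 63463 / 3230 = 19.65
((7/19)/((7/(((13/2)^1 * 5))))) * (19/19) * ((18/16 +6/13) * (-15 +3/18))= -24475/608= -40.25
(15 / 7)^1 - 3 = -6 / 7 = -0.86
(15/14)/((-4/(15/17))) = -225/952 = -0.24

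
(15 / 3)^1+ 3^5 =248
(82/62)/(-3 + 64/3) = 123/1705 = 0.07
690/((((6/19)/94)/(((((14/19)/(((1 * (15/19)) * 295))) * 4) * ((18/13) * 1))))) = 13802208/3835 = 3599.01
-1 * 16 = -16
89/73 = 1.22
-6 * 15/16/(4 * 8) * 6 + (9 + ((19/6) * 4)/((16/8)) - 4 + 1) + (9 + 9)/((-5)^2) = 115187/9600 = 12.00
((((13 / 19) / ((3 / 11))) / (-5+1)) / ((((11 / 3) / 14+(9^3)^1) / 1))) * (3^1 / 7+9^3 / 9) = -2145 / 30629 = -0.07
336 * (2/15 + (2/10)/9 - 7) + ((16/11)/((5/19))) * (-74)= -446944/165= -2708.75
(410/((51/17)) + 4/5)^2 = 4251844/225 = 18897.08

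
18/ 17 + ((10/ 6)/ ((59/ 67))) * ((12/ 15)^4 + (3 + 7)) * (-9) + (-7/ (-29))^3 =-538911264403/ 3057770875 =-176.24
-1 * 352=-352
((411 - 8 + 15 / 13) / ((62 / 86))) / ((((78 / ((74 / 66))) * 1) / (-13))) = -4179557 / 39897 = -104.76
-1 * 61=-61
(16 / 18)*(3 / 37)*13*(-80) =-8320 / 111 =-74.95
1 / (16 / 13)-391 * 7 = -43779 / 16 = -2736.19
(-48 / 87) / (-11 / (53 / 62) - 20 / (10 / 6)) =424 / 19111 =0.02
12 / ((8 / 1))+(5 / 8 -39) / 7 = -3.98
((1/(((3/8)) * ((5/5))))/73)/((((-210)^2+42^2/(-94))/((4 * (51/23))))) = 0.00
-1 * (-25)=25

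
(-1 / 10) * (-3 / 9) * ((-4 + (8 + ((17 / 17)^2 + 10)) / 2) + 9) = 0.48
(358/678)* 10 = 1790/339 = 5.28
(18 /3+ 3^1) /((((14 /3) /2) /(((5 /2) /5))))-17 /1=-211 /14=-15.07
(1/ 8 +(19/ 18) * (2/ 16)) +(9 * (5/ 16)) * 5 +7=1535/ 72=21.32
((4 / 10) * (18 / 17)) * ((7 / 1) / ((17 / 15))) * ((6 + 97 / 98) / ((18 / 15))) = 15.24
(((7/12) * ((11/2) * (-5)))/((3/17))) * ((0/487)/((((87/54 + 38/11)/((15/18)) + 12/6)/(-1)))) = 0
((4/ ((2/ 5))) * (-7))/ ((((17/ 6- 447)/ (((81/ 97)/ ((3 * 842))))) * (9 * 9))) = 14/ 21766121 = 0.00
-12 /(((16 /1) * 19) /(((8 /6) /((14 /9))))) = -9 /266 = -0.03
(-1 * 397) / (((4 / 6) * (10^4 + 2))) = -397 / 6668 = -0.06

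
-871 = -871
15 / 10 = 3 / 2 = 1.50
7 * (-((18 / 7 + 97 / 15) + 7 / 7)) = -1054 / 15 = -70.27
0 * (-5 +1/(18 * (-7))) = 0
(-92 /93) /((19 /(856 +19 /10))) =-394634 /8835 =-44.67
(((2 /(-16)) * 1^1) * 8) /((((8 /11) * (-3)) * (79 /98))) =539 /948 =0.57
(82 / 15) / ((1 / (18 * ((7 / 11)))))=3444 / 55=62.62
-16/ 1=-16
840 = 840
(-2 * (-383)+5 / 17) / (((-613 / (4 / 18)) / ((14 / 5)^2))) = -5106584 / 2344725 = -2.18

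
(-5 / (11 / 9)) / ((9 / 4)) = -20 / 11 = -1.82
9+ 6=15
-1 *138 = -138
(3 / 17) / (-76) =-0.00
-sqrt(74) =-8.60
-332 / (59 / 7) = -2324 / 59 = -39.39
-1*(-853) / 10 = 853 / 10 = 85.30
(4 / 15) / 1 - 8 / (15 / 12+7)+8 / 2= 544 / 165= 3.30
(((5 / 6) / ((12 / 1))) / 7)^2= 25 / 254016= 0.00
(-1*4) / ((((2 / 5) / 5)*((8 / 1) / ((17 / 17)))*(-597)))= 25 / 2388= 0.01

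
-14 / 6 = -7 / 3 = -2.33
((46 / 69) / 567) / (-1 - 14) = -2 / 25515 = -0.00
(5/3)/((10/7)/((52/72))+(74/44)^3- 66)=-968968/34455495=-0.03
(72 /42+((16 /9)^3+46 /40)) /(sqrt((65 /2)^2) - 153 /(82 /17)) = 35496529 /3265920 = 10.87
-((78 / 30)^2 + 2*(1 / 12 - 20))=4961 / 150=33.07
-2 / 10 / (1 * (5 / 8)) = -8 / 25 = -0.32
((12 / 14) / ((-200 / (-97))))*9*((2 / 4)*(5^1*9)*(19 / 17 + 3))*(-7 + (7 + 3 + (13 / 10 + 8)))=2899233 / 680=4263.58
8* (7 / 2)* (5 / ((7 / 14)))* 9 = 2520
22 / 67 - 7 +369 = 24276 / 67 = 362.33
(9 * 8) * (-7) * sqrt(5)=-504 * sqrt(5)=-1126.98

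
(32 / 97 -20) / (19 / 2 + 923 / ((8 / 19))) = -0.01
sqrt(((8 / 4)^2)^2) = 4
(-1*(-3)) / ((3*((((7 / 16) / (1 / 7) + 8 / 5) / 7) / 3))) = 1680 / 373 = 4.50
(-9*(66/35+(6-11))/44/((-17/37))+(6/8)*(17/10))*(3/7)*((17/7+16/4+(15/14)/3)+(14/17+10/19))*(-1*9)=1159184601/331480688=3.50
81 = 81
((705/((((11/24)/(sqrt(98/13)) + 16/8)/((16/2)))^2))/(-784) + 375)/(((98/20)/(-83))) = -15034771849973250/2463433838089 - 2847367987200 *sqrt(26)/351919119727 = -6144.43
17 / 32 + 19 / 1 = 625 / 32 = 19.53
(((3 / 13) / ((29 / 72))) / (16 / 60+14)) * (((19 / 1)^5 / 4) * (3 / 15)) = 200564019 / 40339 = 4971.96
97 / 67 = 1.45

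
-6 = -6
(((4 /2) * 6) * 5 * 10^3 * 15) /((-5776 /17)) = -956250 /361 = -2648.89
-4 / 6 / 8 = -1 / 12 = -0.08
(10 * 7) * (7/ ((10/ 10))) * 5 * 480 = 1176000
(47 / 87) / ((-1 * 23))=-47 / 2001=-0.02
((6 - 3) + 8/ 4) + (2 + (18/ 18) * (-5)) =2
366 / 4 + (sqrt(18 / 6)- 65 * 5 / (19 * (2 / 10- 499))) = sqrt(3) + 2168722 / 23693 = 93.27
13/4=3.25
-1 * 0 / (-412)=0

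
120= 120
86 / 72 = 43 / 36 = 1.19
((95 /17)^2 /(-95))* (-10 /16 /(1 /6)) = 1425 /1156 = 1.23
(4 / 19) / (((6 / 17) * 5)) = 34 / 285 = 0.12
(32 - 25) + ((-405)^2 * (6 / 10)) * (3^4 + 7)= 8660527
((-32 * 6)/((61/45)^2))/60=-6480/3721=-1.74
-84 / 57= -1.47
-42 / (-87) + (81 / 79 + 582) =1336817 / 2291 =583.51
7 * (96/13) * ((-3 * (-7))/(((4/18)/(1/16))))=3969/13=305.31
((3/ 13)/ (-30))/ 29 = -0.00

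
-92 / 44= -23 / 11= -2.09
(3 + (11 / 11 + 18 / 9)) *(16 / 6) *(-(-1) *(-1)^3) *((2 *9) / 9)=-32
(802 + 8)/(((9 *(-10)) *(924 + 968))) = -9/1892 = -0.00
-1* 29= -29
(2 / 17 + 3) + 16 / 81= 4565 / 1377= 3.32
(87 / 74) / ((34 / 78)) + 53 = 70067 / 1258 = 55.70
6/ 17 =0.35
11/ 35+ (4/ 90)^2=4483/ 14175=0.32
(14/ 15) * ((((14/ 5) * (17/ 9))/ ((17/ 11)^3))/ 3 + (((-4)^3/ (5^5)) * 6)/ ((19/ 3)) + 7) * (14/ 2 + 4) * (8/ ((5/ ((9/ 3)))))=4257067053008/ 11582578125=367.54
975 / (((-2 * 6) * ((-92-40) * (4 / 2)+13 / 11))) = 3575 / 11564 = 0.31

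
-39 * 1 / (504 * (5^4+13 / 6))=-13 / 105364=-0.00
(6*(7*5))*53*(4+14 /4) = 83475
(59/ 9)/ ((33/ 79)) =4661/ 297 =15.69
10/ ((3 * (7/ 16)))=160/ 21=7.62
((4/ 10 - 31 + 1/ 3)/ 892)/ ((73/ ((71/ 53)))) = -16117/ 25883610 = -0.00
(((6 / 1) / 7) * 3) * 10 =25.71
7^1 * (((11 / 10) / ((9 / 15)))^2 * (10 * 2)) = 4235 / 9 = 470.56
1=1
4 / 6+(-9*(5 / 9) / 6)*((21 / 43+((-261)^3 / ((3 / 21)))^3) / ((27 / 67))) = 4628291439843801061220530604 / 1161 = 3986469801760379897692102.00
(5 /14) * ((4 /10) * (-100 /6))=-50 /21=-2.38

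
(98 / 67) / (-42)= -7 / 201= -0.03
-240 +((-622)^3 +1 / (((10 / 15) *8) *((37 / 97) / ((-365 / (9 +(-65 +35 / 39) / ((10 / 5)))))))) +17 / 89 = -11398375971237255 / 47366512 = -240642080.03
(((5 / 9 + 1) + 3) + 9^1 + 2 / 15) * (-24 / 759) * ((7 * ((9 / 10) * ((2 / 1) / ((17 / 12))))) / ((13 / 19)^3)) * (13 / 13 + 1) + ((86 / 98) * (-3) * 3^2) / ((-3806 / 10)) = -48012771111297 / 2002542266725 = -23.98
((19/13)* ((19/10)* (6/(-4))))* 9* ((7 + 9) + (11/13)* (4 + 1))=-2563461/3380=-758.42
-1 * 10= -10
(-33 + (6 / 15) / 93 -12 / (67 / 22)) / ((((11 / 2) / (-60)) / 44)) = 36823712 / 2077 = 17729.28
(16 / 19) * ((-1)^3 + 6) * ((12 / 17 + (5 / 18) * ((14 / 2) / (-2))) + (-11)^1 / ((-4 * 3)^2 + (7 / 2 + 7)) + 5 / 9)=30540 / 33269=0.92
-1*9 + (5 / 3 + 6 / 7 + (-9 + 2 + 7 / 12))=-12.89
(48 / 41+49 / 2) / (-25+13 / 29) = -1.05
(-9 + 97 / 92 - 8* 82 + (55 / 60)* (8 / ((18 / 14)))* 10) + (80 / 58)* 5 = -43222469 / 72036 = -600.01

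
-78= -78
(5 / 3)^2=25 / 9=2.78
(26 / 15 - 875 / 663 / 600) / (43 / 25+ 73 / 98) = 33743605 / 48046284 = 0.70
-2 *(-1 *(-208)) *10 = -4160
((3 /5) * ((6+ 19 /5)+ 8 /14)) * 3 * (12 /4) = 9801 /175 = 56.01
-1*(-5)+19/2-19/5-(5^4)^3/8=-1220702697/40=-30517567.42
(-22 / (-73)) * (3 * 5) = 330 / 73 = 4.52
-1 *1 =-1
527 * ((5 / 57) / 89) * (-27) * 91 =-2158065 / 1691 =-1276.21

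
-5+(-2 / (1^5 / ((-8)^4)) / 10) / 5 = -168.84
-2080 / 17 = -122.35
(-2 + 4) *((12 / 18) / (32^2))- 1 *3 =-2303 / 768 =-3.00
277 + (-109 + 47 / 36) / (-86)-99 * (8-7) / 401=345142565 / 1241496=278.01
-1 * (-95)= 95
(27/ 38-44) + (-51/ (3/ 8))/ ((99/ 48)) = -136973/ 1254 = -109.23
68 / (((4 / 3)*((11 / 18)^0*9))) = 17 / 3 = 5.67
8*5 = 40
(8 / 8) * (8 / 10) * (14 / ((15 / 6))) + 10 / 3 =586 / 75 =7.81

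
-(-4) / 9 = 0.44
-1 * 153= -153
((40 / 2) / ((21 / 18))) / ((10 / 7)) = 12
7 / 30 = 0.23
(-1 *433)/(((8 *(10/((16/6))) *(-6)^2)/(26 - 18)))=-433/135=-3.21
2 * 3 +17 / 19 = 131 / 19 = 6.89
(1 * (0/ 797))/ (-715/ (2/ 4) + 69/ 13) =0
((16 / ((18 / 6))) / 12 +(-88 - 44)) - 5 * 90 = -5234 / 9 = -581.56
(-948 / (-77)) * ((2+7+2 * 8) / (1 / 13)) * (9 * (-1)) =-2772900 / 77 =-36011.69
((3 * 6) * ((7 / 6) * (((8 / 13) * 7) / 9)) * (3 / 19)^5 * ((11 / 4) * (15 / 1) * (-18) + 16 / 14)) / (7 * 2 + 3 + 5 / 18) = -423712296 / 10010868257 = -0.04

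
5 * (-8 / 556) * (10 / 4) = -25 / 139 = -0.18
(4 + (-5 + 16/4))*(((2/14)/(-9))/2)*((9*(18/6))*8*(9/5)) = -9.26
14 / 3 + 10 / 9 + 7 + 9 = 196 / 9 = 21.78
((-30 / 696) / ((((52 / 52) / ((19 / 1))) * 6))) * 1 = -95 / 696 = -0.14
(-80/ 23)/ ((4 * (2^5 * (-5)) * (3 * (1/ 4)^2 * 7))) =0.00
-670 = -670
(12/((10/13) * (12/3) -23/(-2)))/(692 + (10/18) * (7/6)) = 16848/14175737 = 0.00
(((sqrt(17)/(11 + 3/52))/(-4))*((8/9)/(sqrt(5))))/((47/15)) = -104*sqrt(85)/81075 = -0.01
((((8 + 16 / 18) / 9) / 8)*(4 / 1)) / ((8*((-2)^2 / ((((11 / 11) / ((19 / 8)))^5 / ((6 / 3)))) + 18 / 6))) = 20480 / 201559347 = 0.00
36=36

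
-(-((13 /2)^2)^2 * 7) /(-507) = -1183 /48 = -24.65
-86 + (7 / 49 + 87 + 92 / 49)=148 / 49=3.02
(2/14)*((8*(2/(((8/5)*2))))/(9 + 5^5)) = 5/21938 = 0.00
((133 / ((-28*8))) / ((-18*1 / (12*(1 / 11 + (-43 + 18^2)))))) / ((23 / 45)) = 220305 / 1012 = 217.69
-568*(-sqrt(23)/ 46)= 284*sqrt(23)/ 23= 59.22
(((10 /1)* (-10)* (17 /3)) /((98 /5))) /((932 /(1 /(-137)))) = 2125 /9384774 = 0.00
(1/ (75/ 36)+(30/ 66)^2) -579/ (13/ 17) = -29748074/ 39325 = -756.47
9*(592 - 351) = 2169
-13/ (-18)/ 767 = 0.00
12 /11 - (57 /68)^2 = 19749 /50864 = 0.39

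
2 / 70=1 / 35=0.03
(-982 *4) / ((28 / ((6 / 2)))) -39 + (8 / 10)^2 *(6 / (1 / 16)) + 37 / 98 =-975197 / 2450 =-398.04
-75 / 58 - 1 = -133 / 58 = -2.29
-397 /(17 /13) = -5161 /17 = -303.59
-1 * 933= -933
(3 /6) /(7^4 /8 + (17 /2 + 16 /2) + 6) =4 /2581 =0.00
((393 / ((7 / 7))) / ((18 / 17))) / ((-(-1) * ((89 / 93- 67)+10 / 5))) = -69037 / 11912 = -5.80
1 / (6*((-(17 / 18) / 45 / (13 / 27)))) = -65 / 17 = -3.82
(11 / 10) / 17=11 / 170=0.06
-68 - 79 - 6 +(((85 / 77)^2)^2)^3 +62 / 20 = -63693975323061690696827329 / 434398885219635836479210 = -146.63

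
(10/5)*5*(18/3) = 60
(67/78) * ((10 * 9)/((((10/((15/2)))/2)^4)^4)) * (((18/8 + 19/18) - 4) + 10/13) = 168240934575/44302336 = 3797.56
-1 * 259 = -259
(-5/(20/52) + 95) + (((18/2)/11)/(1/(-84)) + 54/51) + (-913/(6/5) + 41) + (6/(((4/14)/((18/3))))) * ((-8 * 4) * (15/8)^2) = -16695923/1122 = -14880.50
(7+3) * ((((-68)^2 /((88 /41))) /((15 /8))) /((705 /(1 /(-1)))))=-379168 /23265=-16.30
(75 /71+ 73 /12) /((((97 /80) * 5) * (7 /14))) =48664 /20661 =2.36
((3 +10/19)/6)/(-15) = -67/1710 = -0.04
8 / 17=0.47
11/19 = 0.58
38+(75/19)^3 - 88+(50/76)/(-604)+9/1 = 169903423/8285672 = 20.51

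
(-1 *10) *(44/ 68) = -110/ 17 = -6.47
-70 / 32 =-35 / 16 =-2.19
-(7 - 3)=-4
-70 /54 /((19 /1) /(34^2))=-40460 /513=-78.87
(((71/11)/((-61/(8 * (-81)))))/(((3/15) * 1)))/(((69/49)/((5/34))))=35.80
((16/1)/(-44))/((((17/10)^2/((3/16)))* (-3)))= 25/3179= 0.01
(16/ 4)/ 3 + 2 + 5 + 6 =43/ 3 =14.33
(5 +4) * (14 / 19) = 126 / 19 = 6.63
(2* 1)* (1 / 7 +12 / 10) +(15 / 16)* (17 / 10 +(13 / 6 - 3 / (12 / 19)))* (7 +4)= -14389 / 2240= -6.42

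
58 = 58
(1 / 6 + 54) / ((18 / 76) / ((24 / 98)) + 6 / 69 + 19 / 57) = 568100 / 14551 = 39.04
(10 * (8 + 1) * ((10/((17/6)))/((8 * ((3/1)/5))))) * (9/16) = 10125/272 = 37.22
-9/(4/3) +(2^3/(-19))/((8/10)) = -553/76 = -7.28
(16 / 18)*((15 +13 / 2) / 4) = 43 / 9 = 4.78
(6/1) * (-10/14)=-30/7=-4.29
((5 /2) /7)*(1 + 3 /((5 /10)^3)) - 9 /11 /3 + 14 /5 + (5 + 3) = 14981 /770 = 19.46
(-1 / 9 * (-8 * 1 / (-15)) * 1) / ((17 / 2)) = -16 / 2295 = -0.01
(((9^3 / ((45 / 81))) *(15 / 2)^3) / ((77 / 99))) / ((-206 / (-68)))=677587275 / 2884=234947.04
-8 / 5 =-1.60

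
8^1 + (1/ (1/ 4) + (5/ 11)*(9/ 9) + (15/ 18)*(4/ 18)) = 12.64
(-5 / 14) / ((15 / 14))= -1 / 3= -0.33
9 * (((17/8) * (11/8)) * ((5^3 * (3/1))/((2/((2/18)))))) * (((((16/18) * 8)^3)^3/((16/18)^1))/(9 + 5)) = 205608674394112000/100442349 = 2047031719.60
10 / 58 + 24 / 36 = 0.84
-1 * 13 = -13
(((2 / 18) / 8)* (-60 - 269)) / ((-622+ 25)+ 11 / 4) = 0.01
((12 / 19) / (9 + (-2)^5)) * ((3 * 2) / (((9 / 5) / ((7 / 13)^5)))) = -672280 / 162255041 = -0.00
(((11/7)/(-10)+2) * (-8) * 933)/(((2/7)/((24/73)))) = -5777136/365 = -15827.77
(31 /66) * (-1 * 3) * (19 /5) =-589 /110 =-5.35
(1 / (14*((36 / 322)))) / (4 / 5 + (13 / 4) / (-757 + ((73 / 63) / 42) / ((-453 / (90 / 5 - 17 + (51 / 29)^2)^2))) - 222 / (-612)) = 0.55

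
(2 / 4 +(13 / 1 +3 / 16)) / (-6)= -73 / 32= -2.28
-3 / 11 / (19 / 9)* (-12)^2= -3888 / 209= -18.60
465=465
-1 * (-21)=21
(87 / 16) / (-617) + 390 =3849993 / 9872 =389.99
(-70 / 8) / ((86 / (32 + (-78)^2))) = -53515 / 86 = -622.27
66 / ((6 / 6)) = 66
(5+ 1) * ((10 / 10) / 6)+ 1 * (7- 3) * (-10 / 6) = -17 / 3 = -5.67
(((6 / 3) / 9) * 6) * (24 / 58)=0.55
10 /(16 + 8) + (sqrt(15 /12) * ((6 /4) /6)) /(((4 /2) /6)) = 1.26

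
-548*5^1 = -2740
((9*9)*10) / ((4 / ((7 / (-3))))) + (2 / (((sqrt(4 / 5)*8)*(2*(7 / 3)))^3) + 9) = -927 / 2 + 135*sqrt(5) / 5619712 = -463.50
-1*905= -905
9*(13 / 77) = 117 / 77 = 1.52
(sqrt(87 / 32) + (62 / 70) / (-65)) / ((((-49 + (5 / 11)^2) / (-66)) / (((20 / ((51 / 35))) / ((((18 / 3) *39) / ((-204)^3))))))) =190790864 / 20787 - 134630650 *sqrt(174) / 1599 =-1101453.42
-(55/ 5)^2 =-121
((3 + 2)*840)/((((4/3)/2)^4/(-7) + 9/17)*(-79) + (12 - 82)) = -40483800/1056379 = -38.32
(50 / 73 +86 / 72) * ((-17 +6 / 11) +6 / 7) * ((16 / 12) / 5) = -539249 / 68985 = -7.82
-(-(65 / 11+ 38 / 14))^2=-440896 / 5929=-74.36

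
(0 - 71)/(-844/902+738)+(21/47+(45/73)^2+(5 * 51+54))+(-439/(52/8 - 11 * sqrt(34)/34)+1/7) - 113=26970212339220019/219051557547648 - 9658 * sqrt(34)/2631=101.72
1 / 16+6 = 97 / 16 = 6.06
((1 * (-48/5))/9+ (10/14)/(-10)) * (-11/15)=2629/3150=0.83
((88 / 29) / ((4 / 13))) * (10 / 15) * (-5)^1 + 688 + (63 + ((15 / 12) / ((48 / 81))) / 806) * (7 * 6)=7407657461 / 2243904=3301.24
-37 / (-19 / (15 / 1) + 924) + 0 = -555 / 13841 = -0.04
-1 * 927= -927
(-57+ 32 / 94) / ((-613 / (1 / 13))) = 2663 / 374543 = 0.01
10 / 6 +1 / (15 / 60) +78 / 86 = 848 / 129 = 6.57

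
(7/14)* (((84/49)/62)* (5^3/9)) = 125/651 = 0.19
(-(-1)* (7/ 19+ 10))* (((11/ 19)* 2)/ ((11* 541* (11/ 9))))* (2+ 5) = 24822/ 2148311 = 0.01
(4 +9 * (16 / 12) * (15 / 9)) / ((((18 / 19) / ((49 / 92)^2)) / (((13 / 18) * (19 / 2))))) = 11267893 / 228528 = 49.31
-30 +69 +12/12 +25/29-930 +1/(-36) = -928289/1044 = -889.17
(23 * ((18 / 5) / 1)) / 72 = 23 / 20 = 1.15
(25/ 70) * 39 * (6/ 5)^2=702/ 35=20.06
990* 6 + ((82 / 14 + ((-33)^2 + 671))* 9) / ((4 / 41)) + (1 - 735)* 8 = 4563113 / 28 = 162968.32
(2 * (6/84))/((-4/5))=-5/28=-0.18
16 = 16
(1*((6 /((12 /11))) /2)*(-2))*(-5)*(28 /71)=770 /71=10.85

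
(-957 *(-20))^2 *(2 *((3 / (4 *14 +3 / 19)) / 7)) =3796610400 / 679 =5591473.34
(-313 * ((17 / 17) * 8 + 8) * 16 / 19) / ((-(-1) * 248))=-10016 / 589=-17.01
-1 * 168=-168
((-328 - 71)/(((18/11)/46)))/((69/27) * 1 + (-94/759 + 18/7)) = -178777137/79745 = -2241.86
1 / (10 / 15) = 3 / 2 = 1.50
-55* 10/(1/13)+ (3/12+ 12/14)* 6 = -7143.36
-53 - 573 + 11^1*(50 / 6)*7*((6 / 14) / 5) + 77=-494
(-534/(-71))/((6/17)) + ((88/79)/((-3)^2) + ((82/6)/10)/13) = 141348737/6562530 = 21.54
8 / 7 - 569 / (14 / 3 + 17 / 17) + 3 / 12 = -47133 / 476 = -99.02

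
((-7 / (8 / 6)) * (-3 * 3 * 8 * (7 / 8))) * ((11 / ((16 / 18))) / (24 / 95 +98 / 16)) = 12442815 / 19388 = 641.78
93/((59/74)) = 6882/59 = 116.64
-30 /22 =-1.36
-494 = -494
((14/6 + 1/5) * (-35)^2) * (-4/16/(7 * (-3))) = 665/18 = 36.94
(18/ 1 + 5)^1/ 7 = 23/ 7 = 3.29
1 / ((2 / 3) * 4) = 3 / 8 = 0.38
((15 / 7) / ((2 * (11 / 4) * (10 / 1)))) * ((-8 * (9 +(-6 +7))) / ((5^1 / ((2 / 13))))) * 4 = -384 / 1001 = -0.38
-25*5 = -125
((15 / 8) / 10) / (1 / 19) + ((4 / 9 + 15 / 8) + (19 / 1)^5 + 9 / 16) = 22284949 / 9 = 2476105.44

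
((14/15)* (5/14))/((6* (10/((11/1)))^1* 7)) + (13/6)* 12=32771/1260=26.01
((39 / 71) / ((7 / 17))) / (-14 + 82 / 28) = -1326 / 11005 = -0.12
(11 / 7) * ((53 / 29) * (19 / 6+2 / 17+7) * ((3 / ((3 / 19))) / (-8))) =-11619773 / 165648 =-70.15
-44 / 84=-11 / 21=-0.52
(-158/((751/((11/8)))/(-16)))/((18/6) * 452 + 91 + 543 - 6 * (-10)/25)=8690/3740731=0.00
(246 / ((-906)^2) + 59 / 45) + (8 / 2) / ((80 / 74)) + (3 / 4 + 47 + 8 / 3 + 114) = 695363327 / 4104180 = 169.43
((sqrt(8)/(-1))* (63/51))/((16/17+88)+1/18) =-756* sqrt(2)/27233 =-0.04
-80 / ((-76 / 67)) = 1340 / 19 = 70.53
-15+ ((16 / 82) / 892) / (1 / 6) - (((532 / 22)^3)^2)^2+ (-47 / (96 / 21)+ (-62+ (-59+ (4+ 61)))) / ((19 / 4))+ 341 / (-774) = -67487433463487310760999742222210458153 / 1687934129739134698872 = -39982267242808400.91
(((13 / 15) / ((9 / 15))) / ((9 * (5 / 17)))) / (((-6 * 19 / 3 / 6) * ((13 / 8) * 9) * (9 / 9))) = -136 / 23085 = -0.01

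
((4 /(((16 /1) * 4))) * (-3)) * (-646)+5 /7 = 6823 /56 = 121.84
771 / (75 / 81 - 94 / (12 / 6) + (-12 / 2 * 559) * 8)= -20817 / 725708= -0.03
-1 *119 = -119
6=6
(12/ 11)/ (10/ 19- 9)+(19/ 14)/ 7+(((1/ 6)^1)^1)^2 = 41467/ 446292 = 0.09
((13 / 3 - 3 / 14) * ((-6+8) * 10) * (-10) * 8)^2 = 19154560000 / 441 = 43434376.42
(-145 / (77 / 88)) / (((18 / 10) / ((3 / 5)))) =-1160 / 21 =-55.24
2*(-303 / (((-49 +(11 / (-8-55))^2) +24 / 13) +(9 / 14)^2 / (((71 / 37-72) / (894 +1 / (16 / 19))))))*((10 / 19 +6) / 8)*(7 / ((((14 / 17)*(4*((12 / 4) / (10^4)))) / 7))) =3987925017869520000 / 8525314939529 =467774.51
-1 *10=-10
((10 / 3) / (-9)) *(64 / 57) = -640 / 1539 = -0.42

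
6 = 6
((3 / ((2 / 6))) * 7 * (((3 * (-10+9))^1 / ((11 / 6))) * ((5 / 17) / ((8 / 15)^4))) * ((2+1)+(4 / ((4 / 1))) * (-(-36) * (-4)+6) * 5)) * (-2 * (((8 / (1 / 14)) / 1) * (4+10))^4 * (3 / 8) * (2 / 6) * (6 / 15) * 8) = -232819367253822720000 / 187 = -1245023354298517219.25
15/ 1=15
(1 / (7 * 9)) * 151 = 151 / 63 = 2.40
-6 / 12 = -1 / 2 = -0.50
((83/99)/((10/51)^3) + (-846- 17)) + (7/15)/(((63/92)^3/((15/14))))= -2063521640161/2750517000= -750.23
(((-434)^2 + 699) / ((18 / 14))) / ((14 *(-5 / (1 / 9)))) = -37811 / 162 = -233.40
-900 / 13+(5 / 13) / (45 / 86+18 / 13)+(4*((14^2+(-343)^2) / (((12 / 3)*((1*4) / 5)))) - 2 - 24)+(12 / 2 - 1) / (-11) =147210.77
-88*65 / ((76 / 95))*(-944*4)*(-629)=-16981993600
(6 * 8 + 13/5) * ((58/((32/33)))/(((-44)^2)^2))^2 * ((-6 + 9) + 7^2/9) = 367517/3377484267520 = 0.00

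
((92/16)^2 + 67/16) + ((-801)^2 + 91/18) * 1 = 23099159/36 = 641643.31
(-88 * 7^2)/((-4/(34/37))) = 36652/37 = 990.59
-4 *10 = -40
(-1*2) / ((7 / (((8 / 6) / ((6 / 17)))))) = -68 / 63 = -1.08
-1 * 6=-6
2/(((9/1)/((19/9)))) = 38/81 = 0.47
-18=-18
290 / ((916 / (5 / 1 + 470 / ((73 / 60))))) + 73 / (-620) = 1282776409 / 10364540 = 123.77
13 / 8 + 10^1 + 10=173 / 8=21.62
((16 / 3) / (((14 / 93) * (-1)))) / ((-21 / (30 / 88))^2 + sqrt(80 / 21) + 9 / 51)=-509955660600 / 54621079927549 + 179180000 * sqrt(105) / 382347559492843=-0.01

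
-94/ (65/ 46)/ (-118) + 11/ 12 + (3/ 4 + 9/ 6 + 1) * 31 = 1176161/ 11505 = 102.23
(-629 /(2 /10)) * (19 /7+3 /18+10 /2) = -1040995 /42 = -24785.60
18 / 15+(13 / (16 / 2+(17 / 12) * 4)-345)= -70284 / 205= -342.85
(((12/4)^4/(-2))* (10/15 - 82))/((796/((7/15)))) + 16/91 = 381553/181090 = 2.11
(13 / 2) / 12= 13 / 24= 0.54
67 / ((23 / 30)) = 87.39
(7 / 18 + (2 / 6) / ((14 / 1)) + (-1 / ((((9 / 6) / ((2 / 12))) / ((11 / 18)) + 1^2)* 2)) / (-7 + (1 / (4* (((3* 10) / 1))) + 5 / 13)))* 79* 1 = 336837514 / 10212363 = 32.98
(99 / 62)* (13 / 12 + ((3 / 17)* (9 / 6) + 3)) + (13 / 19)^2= 11279335 / 1521976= 7.41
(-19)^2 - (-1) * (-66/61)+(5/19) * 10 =420195/1159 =362.55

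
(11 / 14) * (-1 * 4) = -22 / 7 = -3.14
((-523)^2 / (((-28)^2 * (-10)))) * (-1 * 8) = 273529 / 980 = 279.11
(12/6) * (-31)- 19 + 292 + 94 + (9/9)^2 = 306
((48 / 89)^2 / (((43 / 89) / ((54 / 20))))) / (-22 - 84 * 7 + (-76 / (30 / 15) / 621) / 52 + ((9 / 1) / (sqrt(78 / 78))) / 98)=-12304027008 / 4616626957445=-0.00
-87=-87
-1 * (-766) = 766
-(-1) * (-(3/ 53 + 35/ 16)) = -1903/ 848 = -2.24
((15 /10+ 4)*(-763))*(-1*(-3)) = -25179 /2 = -12589.50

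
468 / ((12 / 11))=429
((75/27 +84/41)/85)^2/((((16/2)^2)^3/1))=3171961/257887626854400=0.00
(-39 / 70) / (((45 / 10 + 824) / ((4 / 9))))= -52 / 173985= -0.00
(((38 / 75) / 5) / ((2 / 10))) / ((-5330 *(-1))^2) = 0.00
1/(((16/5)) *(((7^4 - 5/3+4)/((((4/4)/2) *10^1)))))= 15/23072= 0.00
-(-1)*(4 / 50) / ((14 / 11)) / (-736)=-11 / 128800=-0.00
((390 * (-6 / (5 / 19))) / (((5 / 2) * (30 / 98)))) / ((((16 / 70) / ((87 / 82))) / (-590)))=1304618679 / 41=31819967.78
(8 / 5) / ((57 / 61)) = 488 / 285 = 1.71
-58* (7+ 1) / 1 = -464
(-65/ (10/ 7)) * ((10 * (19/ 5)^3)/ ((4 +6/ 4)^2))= -2496676/ 3025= -825.35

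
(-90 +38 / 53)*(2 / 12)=-2366 / 159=-14.88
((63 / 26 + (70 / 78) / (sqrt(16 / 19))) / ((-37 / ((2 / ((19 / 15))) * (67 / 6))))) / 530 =-4221 / 1937468 -2345 * sqrt(19) / 11624808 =-0.00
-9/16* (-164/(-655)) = -369/2620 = -0.14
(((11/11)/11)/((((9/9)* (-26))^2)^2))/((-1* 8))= -1/40213888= -0.00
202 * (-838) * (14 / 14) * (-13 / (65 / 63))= 10664388 / 5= 2132877.60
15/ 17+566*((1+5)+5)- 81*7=96218/ 17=5659.88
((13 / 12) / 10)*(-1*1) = -0.11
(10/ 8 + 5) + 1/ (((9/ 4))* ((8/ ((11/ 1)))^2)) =1021/ 144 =7.09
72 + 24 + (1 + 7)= 104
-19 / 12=-1.58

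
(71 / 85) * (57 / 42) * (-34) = -1349 / 35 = -38.54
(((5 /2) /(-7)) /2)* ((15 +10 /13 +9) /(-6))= 115 /156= 0.74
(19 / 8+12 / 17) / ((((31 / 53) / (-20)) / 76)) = -4219330 / 527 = -8006.32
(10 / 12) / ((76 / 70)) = 175 / 228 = 0.77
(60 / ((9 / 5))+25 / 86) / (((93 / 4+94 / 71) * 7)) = 1231850 / 6302037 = 0.20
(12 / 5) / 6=2 / 5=0.40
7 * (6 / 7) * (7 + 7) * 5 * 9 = 3780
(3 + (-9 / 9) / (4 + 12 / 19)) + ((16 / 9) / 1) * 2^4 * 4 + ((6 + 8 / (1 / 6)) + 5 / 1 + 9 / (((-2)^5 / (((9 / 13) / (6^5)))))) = 231370847 / 1317888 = 175.56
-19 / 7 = -2.71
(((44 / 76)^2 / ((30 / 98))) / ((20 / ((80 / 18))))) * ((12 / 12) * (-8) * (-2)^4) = -1517824 / 48735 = -31.14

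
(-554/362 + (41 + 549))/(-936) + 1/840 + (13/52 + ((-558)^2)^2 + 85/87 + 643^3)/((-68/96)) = -50149637780171599906/365409135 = -137242430406.60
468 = 468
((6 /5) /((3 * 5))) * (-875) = -70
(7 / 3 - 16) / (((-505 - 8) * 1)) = 41 / 1539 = 0.03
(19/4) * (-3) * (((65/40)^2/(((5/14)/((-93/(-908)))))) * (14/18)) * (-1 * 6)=14632527/290560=50.36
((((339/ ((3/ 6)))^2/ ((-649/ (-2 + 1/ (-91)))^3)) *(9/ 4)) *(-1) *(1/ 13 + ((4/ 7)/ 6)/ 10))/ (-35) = 4225751127162/ 55601396135209925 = 0.00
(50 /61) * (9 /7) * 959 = 61650 /61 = 1010.66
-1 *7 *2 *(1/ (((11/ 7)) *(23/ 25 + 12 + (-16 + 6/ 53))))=129850/ 43241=3.00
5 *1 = 5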